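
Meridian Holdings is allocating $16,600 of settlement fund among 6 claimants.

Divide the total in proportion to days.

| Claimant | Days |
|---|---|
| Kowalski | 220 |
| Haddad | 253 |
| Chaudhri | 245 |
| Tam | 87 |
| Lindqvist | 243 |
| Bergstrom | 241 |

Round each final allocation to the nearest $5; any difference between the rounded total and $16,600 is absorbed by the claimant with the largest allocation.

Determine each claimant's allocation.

Combined days = 1,289.
Unrounded shares: Kowalski 220/1,289 × $16,600 = 2,833.20; Haddad 253/1,289 × $16,600 = 3,258.18; Chaudhri 245/1,289 × $16,600 = 3,155.16; Tam 87/1,289 × $16,600 = 1,120.40; Lindqvist 243/1,289 × $16,600 = 3,129.40; Bergstrom 241/1,289 × $16,600 = 3,103.65.
Rounded to nearest $5: Kowalski $2,835; Haddad $3,260; Chaudhri $3,155; Tam $1,120; Lindqvist $3,130; Bergstrom $3,105. Sum = $16,605.
Difference $16,600 − $16,605 = −$5 applied to largest allocation (Haddad): Haddad becomes $3,255.

Kowalski: $2,835 | Haddad: $3,255 | Chaudhri: $3,155 | Tam: $1,120 | Lindqvist: $3,130 | Bergstrom: $3,105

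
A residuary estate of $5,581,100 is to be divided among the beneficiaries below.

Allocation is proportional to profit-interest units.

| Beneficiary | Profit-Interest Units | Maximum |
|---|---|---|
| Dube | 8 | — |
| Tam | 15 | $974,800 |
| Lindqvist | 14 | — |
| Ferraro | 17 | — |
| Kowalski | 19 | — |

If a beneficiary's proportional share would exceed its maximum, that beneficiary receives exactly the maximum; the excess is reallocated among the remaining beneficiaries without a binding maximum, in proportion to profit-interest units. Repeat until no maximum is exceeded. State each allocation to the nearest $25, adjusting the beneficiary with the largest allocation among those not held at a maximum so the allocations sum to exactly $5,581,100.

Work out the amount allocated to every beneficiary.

Profit-interest units total: 73.
Proportional shares (ignoring caps): Dube 611,627.40; Tam 1,146,801.37; Lindqvist 1,070,347.95; Ferraro 1,299,708.22; Kowalski 1,452,615.07.
Held at cap: Tam ($974,800); remaining pool $4,606,300 reallocated over remaining profit-interest units 58.
Redistributed shares: Dube 635,351.72 → $635,350; Lindqvist 1,111,865.52 → $1,111,875; Ferraro 1,350,122.41 → $1,350,125; Kowalski 1,508,960.34 → $1,508,950.

Dube: $635,350; Tam: $974,800; Lindqvist: $1,111,875; Ferraro: $1,350,125; Kowalski: $1,508,950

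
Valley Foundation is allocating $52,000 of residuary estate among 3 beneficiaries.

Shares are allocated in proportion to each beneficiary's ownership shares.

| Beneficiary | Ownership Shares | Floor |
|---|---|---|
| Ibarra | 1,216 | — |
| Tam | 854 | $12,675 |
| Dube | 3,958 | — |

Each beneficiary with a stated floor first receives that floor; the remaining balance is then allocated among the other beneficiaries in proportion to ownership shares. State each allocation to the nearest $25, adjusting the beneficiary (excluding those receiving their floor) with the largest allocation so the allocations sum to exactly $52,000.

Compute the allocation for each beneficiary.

Fund the minimums — Tam $12,675. Balance $39,325.
Balance split over remaining ownership shares 5,174: Ibarra 9,242.21 → $9,250; Dube 30,082.79 → $30,075.

Ibarra: $9,250 · Tam: $12,675 · Dube: $30,075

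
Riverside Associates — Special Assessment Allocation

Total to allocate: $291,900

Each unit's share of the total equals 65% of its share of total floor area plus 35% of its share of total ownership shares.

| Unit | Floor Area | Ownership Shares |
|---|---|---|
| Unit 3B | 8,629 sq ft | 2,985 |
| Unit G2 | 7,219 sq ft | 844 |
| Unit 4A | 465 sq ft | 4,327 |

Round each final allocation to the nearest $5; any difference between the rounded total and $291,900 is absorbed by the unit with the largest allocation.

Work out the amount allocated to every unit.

Unit 3B: $137,755 · Unit G2: $94,535 · Unit 4A: $59,610

Totals — floor area 16,313, ownership shares 8,156.
Combined weights (65% floor area + 35% ownership shares): Unit 3B 0.4719; Unit G2 0.3239; Unit 4A 0.2042.
Proportional shares: Unit 3B 137,754.29; Unit G2 94,535.77; Unit 4A 59,609.94.
Rounded to nearest $5: Unit 3B $137,755; Unit G2 $94,535; Unit 4A $59,610. Sum = $291,900.
Rounded total matches; no reconciliation needed.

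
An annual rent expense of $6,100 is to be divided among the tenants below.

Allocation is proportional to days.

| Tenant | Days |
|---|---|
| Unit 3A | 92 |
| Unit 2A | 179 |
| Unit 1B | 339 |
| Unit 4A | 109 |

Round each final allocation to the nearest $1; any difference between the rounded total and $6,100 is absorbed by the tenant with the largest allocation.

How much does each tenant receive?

Unit 3A: $781; Unit 2A: $1,519; Unit 1B: $2,875; Unit 4A: $925

Combined days = 719.
Raw shares: Unit 3A 92/719 × $6,100 = 780.53; Unit 2A 179/719 × $6,100 = 1,518.64; Unit 1B 339/719 × $6,100 = 2,876.08; Unit 4A 109/719 × $6,100 = 924.76.
At nearest $1: Unit 3A $781; Unit 2A $1,519; Unit 1B $2,876; Unit 4A $925. Sum = $6,101.
Difference $6,100 − $6,101 = −$1 applied to largest allocation (Unit 1B): Unit 1B becomes $2,875.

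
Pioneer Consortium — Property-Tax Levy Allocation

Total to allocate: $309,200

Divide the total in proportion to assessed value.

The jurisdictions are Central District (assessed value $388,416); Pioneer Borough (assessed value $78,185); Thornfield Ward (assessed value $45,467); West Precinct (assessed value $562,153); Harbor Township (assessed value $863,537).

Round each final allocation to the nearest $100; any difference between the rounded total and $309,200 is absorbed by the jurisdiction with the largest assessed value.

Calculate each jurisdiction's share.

Central District: $62,000; Pioneer Borough: $12,500; Thornfield Ward: $7,300; West Precinct: $89,700; Harbor Township: $137,700

Assessed value total: 1,937,758.
Unrounded shares: Central District 388,416/1,937,758 × $309,200 = 61,977.93; Pioneer Borough 78,185/1,937,758 × $309,200 = 12,475.66; Thornfield Ward 45,467/1,937,758 × $309,200 = 7,254.98; West Precinct 562,153/1,937,758 × $309,200 = 89,700.42; Harbor Township 863,537/1,937,758 × $309,200 = 137,791.01.
Rounded to nearest $100: Central District $62,000; Pioneer Borough $12,500; Thornfield Ward $7,300; West Precinct $89,700; Harbor Township $137,800. Sum = $309,300.
Difference $309,200 − $309,300 = −$100 applied to largest assessed value (Harbor Township): Harbor Township becomes $137,700.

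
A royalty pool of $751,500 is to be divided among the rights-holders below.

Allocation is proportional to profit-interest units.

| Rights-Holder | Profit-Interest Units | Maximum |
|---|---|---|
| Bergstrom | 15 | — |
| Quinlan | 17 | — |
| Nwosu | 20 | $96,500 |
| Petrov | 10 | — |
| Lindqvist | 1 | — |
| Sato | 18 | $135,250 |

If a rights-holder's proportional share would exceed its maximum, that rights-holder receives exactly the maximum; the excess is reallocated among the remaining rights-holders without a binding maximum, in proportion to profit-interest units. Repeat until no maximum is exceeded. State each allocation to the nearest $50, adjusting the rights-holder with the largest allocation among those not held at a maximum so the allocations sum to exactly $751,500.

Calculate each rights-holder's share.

Combined profit-interest units = 81.
Unconstrained shares: Bergstrom 139,166.67; Quinlan 157,722.22; Nwosu 185,555.56; Petrov 92,777.78; Lindqvist 9,277.78; Sato 167,000.00.
Held at cap: Nwosu ($96,500), Sato ($135,250); remaining pool $519,750 reallocated over remaining profit-interest units 43.
Shares after redistribution: Bergstrom 181,308.14 → $181,300; Quinlan 205,482.56 → $205,500; Petrov 120,872.09 → $120,850; Lindqvist 12,087.21 → $12,100.

Bergstrom: $181,300 · Quinlan: $205,500 · Nwosu: $96,500 · Petrov: $120,850 · Lindqvist: $12,100 · Sato: $135,250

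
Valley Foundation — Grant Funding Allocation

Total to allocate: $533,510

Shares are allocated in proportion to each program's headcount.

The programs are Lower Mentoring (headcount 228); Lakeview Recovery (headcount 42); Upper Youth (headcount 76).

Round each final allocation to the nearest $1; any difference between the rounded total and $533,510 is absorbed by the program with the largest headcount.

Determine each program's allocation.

Lower Mentoring: $351,562 · Lakeview Recovery: $64,761 · Upper Youth: $117,187

Sum of headcount: 228 + 42 + 76 = 346.
Raw shares: Lower Mentoring 351,561.503; Lakeview Recovery 64,761.33; Upper Youth 117,187.17.
Rounded to nearest $1: Lower Mentoring $351,562; Lakeview Recovery $64,761; Upper Youth $117,187. Sum = $533,510.
No rounding difference to absorb.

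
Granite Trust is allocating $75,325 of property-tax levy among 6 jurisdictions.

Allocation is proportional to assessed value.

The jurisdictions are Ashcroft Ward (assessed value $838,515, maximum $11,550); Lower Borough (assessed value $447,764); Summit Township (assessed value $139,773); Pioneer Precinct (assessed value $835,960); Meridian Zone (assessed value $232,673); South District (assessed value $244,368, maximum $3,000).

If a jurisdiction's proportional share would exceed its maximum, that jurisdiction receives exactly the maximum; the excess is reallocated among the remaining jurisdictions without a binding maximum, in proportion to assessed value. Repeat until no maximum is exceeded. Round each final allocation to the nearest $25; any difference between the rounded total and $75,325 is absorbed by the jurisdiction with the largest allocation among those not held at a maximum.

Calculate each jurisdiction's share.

Ashcroft Ward: $11,550 · Lower Borough: $16,425 · Summit Township: $5,125 · Pioneer Precinct: $30,675 · Meridian Zone: $8,550 · South District: $3,000

Total assessed value = 2,739,053.
Proportional shares (ignoring caps): Ashcroft Ward 23,059.48; Lower Borough 12,313.68; Summit Township 3,843.81; Pioneer Precinct 22,989.22; Meridian Zone 6,398.60; South District 6,720.21.
Held at cap: Ashcroft Ward ($11,550), South District ($3,000); balance $60,775 reallocated over remaining assessed value 1,656,170.
Redistributed shares: Lower Borough 16,431.20 → $16,425; Summit Township 5,129.13 → $5,125; Pioneer Precinct 30,676.48 → $30,675; Meridian Zone 8,538.19 → $8,550.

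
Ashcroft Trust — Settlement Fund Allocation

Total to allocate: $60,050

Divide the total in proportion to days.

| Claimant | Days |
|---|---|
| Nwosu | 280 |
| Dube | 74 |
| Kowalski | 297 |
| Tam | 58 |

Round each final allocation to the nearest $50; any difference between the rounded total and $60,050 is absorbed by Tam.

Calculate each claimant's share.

Nwosu: $23,700 · Dube: $6,250 · Kowalski: $25,150 · Tam: $4,950

Sum of days: 709.
Unrounded shares: Nwosu 280/709 × $60,050 = 23,715.09; Dube 74/709 × $60,050 = 6,267.56; Kowalski 297/709 × $60,050 = 25,154.94; Tam 58/709 × $60,050 = 4,912.41.
After rounding ($50): Nwosu $23,700; Dube $6,250; Kowalski $25,150; Tam $4,900. Sum = $60,000.
Difference $60,050 − $60,000 = +$50 applied to Tam: Tam becomes $4,950.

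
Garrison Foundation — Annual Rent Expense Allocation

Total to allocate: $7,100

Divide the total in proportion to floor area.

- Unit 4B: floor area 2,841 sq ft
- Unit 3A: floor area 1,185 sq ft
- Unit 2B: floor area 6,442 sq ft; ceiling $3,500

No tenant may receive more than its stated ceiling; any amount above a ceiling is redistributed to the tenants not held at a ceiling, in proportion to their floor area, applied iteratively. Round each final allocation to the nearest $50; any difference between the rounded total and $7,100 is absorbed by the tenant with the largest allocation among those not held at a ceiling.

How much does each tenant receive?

Unit 4B: $2,550; Unit 3A: $1,050; Unit 2B: $3,500

Floor area total: 10,468.
Proportional shares (ignoring caps): Unit 4B 1,926.93; Unit 3A 803.74; Unit 2B 4,369.34.
Cap binds for Unit 2B ($3,500); residual $3,600 reallocated over remaining floor area 4,026.
Remaining shares: Unit 4B 2,540.39 → $2,550; Unit 3A 1,059.61 → $1,050.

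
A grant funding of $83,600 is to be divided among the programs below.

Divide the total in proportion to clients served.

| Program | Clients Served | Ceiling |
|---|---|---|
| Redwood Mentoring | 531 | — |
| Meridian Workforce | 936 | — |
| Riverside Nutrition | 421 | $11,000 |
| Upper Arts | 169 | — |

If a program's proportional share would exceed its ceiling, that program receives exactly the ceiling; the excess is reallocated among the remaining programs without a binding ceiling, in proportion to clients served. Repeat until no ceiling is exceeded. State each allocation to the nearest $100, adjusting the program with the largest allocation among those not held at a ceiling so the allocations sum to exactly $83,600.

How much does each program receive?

Clients served total: 2,057.
Unconstrained shares: Redwood Mentoring 21,580.75; Meridian Workforce 38,040.64; Riverside Nutrition 17,110.16; Upper Arts 6,868.45.
Held at cap: Riverside Nutrition ($11,000); balance $72,600 reallocated over remaining clients served 1,636.
Remaining shares: Redwood Mentoring 23,563.94 → $23,600; Meridian Workforce 41,536.43 → $41,500; Upper Arts 7,499.63 → $7,500.

Redwood Mentoring: $23,600; Meridian Workforce: $41,500; Riverside Nutrition: $11,000; Upper Arts: $7,500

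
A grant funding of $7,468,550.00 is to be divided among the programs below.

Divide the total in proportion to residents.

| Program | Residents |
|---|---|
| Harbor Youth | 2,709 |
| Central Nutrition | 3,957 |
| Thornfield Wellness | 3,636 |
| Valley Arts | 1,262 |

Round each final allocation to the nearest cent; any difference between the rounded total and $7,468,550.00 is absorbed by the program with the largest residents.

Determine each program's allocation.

Sum of residents: 2,709 + 3,957 + 3,636 + 1,262 = 11,564.
Pro-rata amounts: Harbor Youth 1,749,593.7349; Central Nutrition 2,555,608.1244; Thornfield Wellness 2,348,291.9232; Valley Arts 815,056.2176.
At nearest cent: Harbor Youth $1,749,593.73; Central Nutrition $2,555,608.12; Thornfield Wellness $2,348,291.92; Valley Arts $815,056.22. Sum = $7,468,549.99.
Difference $7,468,550.00 − $7,468,549.99 = +$0.01 applied to largest residents (Central Nutrition): Central Nutrition becomes $2,555,608.13.

Harbor Youth: $1,749,593.73; Central Nutrition: $2,555,608.13; Thornfield Wellness: $2,348,291.92; Valley Arts: $815,056.22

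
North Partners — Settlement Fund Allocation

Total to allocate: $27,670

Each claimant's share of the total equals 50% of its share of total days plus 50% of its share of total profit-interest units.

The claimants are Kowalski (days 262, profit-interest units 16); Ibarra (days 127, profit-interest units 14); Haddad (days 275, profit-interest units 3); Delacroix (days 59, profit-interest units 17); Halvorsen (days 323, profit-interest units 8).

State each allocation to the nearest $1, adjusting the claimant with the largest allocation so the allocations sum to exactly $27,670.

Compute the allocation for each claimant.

Totals — days 1,046, profit-interest units 58.
Combined weights (50% days + 50% profit-interest units): Kowalski 0.2632; Ibarra 0.1814; Haddad 0.1573; Delacroix 0.1748; Halvorsen 0.2234.
Raw shares: Kowalski 7,281.92; Ibarra 5,019.26; Haddad 4,352.91; Delacroix 4,835.45; Halvorsen 6,180.46.
After rounding ($1): Kowalski $7,282; Ibarra $5,019; Haddad $4,353; Delacroix $4,835; Halvorsen $6,180. Sum = $27,669.
Difference $27,670 − $27,669 = +$1 applied to largest allocation (Kowalski): Kowalski becomes $7,283.

Kowalski: $7,283; Ibarra: $5,019; Haddad: $4,353; Delacroix: $4,835; Halvorsen: $6,180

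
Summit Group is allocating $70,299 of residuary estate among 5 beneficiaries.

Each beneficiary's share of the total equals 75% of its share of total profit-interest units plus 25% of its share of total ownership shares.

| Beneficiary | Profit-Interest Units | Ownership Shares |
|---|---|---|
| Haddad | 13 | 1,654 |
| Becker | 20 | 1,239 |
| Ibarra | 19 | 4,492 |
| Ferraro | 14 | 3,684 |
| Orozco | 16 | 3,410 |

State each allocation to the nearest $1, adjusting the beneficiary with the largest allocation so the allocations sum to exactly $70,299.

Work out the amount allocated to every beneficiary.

Profit-interest units total 82; ownership shares total 14,479.
Combined weights (75% profit-interest units + 25% ownership shares): Haddad 0.1475; Becker 0.2043; Ibarra 0.2513; Ferraro 0.1917; Orozco 0.2052.
Raw shares: Haddad 10,366.36; Becker 14,363.48; Ibarra 17,669.03; Ferraro 13,473.38; Orozco 14,426.75.
Rounded to nearest $1: Haddad $10,366; Becker $14,363; Ibarra $17,669; Ferraro $13,473; Orozco $14,427. Sum = $70,298.
Difference $70,299 − $70,298 = +$1 applied to largest allocation (Ibarra): Ibarra becomes $17,670.

Haddad: $10,366; Becker: $14,363; Ibarra: $17,670; Ferraro: $13,473; Orozco: $14,427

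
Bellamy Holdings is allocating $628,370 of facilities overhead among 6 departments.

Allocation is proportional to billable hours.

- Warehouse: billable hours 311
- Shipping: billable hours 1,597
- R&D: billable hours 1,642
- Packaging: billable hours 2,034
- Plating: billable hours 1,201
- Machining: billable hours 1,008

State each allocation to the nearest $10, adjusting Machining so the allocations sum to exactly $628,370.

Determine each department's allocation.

Warehouse: $25,080 · Shipping: $128,770 · R&D: $132,400 · Packaging: $164,010 · Plating: $96,840 · Machining: $81,270

Sum of billable hours: 7,793.
Raw shares: Warehouse 311/7,793 × $628,370 = 25,076.74; Shipping 1,597/7,793 × $628,370 = 128,770.29; R&D 1,642/7,793 × $628,370 = 132,398.76; Packaging 2,034/7,793 × $628,370 = 164,006.75; Plating 1,201/7,793 × $628,370 = 96,839.78; Machining 1,008/7,793 × $628,370 = 81,277.68.
Rounded to nearest $10: Warehouse $25,080; Shipping $128,770; R&D $132,400; Packaging $164,010; Plating $96,840; Machining $81,280. Sum = $628,380.
Difference $628,370 − $628,380 = −$10 applied to Machining: Machining becomes $81,270.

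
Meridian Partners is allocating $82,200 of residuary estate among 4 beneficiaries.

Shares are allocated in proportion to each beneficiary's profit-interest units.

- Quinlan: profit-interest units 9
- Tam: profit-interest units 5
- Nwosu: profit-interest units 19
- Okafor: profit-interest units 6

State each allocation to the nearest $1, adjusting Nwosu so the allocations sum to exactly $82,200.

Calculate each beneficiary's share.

Quinlan: $18,969 | Tam: $10,538 | Nwosu: $40,047 | Okafor: $12,646

Profit-interest units total: 39.
Pro-rata amounts: Quinlan 9/39 × $82,200 = 18,969.23; Tam 5/39 × $82,200 = 10,538.46; Nwosu 19/39 × $82,200 = 40,046.15; Okafor 6/39 × $82,200 = 12,646.15.
Rounded to nearest $1: Quinlan $18,969; Tam $10,538; Nwosu $40,046; Okafor $12,646. Sum = $82,199.
Difference $82,200 − $82,199 = +$1 applied to Nwosu: Nwosu becomes $40,047.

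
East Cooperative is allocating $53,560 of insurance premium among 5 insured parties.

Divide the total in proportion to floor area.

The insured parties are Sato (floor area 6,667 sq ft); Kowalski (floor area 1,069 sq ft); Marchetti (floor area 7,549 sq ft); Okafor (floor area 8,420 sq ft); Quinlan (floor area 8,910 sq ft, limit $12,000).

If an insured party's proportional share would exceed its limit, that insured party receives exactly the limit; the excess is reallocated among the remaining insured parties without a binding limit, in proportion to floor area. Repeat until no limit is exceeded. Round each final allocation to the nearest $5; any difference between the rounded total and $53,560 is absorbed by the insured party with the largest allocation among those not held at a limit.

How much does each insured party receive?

Sato: $11,690 · Kowalski: $1,875 · Marchetti: $13,235 · Okafor: $14,760 · Quinlan: $12,000

Floor area total: 32,615.
Proportional shares (ignoring caps): Sato 10,948.48; Kowalski 1,755.50; Marchetti 12,396.89; Okafor 13,827.23; Quinlan 14,631.91.
Cap binds for Quinlan ($12,000); residual $41,560 reallocated over remaining floor area 23,705.
Remaining shares: Sato 11,688.70 → $11,690; Kowalski 1,874.19 → $1,875; Marchetti 13,235.03 → $13,235; Okafor 14,762.08 → $14,760.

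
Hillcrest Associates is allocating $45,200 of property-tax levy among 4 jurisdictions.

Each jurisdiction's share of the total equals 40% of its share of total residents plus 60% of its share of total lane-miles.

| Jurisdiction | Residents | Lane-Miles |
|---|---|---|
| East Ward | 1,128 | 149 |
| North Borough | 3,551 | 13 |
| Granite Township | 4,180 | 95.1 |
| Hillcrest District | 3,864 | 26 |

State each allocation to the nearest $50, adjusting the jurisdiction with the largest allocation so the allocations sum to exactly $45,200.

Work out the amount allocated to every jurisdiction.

East Ward: $15,850 | North Borough: $6,300 | Granite Township: $15,050 | Hillcrest District: $8,000

Totals — residents 12,723, lane-miles 283.1.
Blended shares (40% residents + 60% lane-miles): East Ward 0.3513; North Borough 0.1392; Granite Township 0.3330; Hillcrest District 0.1766.
Unrounded shares: East Ward 15,876.63; North Borough 6,291.50; Granite Township 15,050.23; Hillcrest District 7,981.64.
Rounded to nearest $50: East Ward $15,900; North Borough $6,300; Granite Township $15,050; Hillcrest District $8,000. Sum = $45,250.
Difference $45,200 − $45,250 = −$50 applied to largest allocation (East Ward): East Ward becomes $15,850.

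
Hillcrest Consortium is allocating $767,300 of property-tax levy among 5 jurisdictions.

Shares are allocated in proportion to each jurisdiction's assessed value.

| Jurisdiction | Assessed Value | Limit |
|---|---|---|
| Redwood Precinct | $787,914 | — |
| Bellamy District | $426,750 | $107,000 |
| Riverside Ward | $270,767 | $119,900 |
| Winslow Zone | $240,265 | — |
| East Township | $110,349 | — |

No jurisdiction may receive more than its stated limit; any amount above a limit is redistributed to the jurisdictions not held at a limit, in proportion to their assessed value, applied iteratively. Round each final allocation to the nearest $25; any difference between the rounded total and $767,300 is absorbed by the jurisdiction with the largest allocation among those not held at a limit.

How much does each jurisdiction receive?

Sum of assessed value: 1,836,045.
Pro-rata shares before constraints: Redwood Precinct 329,276.47; Bellamy District 178,342.73; Riverside Ward 113,156.01; Winslow Zone 100,408.94; East Township 46,115.86.
Held at cap: Bellamy District ($107,000); balance $660,300 reallocated over remaining assessed value 1,409,295.
Held at cap: Riverside Ward ($119,900); balance $540,400 reallocated over remaining assessed value 1,138,528.
Redistributed shares: Redwood Precinct 373,981.78 → $373,975; Winslow Zone 114,041.29 → $114,050; East Township 52,376.93 → $52,375.

Redwood Precinct: $373,975 | Bellamy District: $107,000 | Riverside Ward: $119,900 | Winslow Zone: $114,050 | East Township: $52,375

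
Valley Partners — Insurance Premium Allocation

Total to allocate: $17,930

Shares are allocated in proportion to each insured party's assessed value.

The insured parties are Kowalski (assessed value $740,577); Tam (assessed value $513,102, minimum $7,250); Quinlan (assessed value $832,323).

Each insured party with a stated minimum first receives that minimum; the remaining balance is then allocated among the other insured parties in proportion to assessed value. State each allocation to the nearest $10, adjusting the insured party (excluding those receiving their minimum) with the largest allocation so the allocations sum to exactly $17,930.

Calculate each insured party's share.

Kowalski: $5,030; Tam: $7,250; Quinlan: $5,650

Minimums first: Tam $7,250. Residual $10,680.
Residual split over remaining assessed value 1,572,900: Kowalski 5,028.52 → $5,030; Quinlan 5,651.48 → $5,650.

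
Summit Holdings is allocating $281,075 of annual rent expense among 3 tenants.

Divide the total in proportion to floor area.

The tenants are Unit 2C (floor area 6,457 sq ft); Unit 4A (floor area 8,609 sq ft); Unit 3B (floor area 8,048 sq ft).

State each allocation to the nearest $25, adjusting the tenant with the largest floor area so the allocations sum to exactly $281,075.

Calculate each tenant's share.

Unit 2C: $78,525; Unit 4A: $104,675; Unit 3B: $97,875

Floor area total: 6,457 + 8,609 + 8,048 = 23,114.
Pro-rata amounts: Unit 2C 78,519.57; Unit 4A 104,688.70; Unit 3B 97,866.73.
At nearest $25: Unit 2C $78,525; Unit 4A $104,700; Unit 3B $97,875. Sum = $281,100.
Difference $281,075 − $281,100 = −$25 applied to largest floor area (Unit 4A): Unit 4A becomes $104,675.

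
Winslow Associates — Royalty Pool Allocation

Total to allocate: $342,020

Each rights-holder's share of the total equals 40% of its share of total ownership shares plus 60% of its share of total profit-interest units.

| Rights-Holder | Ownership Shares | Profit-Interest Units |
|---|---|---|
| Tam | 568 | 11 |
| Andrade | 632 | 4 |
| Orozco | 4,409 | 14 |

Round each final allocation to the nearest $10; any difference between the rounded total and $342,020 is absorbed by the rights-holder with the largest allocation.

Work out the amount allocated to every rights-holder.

Totals — ownership shares 5,609, profit-interest units 29.
Blended shares (40% ownership shares + 60% profit-interest units): Tam 0.2681; Andrade 0.1278; Orozco 0.6041.
Unrounded shares: Tam 91,693.01; Andrade 43,720.09; Orozco 206,606.90.
At nearest $10: Tam $91,690; Andrade $43,720; Orozco $206,610. Sum = $342,020.
Sum already equals the total — no adjustment.

Tam: $91,690; Andrade: $43,720; Orozco: $206,610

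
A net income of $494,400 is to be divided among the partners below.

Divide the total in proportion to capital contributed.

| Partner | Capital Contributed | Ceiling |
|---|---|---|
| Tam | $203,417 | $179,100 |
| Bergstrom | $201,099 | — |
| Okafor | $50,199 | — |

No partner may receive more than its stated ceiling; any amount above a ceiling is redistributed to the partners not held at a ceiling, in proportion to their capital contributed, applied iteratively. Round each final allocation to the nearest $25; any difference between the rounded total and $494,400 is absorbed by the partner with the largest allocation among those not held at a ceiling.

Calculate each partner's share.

Tam: $179,100 · Bergstrom: $252,325 · Okafor: $62,975

Sum of capital contributed: 454,715.
Unconstrained shares: Tam 221,170.11; Bergstrom 218,649.80; Okafor 54,580.09.
Cap binds for Tam ($179,100); remaining pool $315,300 reallocated over remaining capital contributed 251,298.
Shares after redistribution: Bergstrom 252,316.03 → $252,325; Okafor 62,983.97 → $62,975.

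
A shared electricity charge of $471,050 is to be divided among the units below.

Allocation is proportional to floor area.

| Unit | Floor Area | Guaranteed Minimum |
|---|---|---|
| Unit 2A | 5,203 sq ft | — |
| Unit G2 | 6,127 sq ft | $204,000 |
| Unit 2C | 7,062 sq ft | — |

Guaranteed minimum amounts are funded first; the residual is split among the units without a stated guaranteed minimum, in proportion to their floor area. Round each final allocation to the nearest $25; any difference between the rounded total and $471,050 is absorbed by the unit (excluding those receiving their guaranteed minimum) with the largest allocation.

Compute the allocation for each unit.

Unit 2A: $113,275 | Unit G2: $204,000 | Unit 2C: $153,775

Minimums first: Unit G2 $204,000. Remaining pool $267,050.
Remaining pool split over remaining floor area 12,265: Unit 2A 113,286.68 → $113,275; Unit 2C 153,763.32 → $153,775.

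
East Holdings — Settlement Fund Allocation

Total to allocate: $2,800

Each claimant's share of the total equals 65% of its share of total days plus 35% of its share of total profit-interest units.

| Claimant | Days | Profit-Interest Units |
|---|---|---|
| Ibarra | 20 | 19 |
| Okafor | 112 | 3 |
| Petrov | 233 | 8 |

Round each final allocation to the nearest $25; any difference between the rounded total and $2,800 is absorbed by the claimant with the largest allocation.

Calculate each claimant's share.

Ibarra: $725 · Okafor: $650 · Petrov: $1,425

Days total 365; profit-interest units total 30.
Combined weights (65% days + 35% profit-interest units): Ibarra 0.2573; Okafor 0.2345; Petrov 0.5083.
Raw shares: Ibarra 720.39; Okafor 656.47; Petrov 1,423.14.
At nearest $25: Ibarra $725; Okafor $650; Petrov $1,425. Sum = $2,800.
Rounded total matches; no reconciliation needed.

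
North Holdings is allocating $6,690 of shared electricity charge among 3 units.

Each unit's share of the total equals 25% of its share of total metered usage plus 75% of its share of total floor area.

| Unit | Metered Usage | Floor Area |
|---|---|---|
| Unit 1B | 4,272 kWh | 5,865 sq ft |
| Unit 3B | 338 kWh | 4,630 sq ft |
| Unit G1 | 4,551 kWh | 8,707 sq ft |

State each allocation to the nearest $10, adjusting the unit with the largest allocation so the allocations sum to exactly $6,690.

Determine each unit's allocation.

Totals — metered usage 9,161, floor area 19,202.
Combined weights (25% metered usage + 75% floor area): Unit 1B 0.3457; Unit 3B 0.1901; Unit G1 0.4643.
Unrounded shares: Unit 1B 2,312.46; Unit 3B 1,271.53; Unit G1 3,106.01.
At nearest $10: Unit 1B $2,310; Unit 3B $1,270; Unit G1 $3,110. Sum = $6,690.
No rounding difference to absorb.

Unit 1B: $2,310; Unit 3B: $1,270; Unit G1: $3,110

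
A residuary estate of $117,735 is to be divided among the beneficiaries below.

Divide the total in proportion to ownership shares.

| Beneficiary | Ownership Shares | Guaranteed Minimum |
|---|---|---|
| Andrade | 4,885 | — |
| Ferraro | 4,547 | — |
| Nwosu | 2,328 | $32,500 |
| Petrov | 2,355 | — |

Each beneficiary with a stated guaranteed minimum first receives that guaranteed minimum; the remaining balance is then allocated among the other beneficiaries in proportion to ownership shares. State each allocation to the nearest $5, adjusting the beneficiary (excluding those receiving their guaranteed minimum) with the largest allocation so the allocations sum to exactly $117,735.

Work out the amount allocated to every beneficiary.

Guaranteed amounts: Nwosu $32,500. Remaining pool $85,235.
Remaining pool split over remaining ownership shares 11,787: Andrade 35,324.76 → $35,325; Ferraro 32,880.59 → $32,880; Petrov 17,029.64 → $17,030.

Andrade: $35,325; Ferraro: $32,880; Nwosu: $32,500; Petrov: $17,030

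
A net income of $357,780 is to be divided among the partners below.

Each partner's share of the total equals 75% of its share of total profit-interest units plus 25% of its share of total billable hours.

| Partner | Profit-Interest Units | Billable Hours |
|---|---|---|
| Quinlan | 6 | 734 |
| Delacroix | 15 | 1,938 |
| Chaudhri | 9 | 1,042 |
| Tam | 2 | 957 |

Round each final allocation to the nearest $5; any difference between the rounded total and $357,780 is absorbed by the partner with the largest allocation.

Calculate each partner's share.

Quinlan: $64,370 | Delacroix: $162,895 | Chaudhri: $95,420 | Tam: $35,095

Totals — profit-interest units 32, billable hours 4,671.
Blended shares (75% profit-interest units + 25% billable hours): Quinlan 0.1799; Delacroix 0.4553; Chaudhri 0.2667; Tam 0.0981.
Unrounded shares: Quinlan 64,368.18; Delacroix 162,892.80; Chaudhri 95,422.48; Tam 35,096.53.
Rounded to nearest $5: Quinlan $64,370; Delacroix $162,895; Chaudhri $95,420; Tam $35,095. Sum = $357,780.
Rounded total matches; no reconciliation needed.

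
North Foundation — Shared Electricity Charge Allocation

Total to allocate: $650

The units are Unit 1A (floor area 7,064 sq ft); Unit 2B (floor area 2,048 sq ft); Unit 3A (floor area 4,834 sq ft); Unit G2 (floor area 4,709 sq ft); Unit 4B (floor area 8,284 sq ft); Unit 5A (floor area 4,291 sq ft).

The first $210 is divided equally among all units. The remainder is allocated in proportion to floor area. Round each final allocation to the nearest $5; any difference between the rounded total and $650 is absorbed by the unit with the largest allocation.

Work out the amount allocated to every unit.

Unit 1A: $135 | Unit 2B: $65 | Unit 3A: $105 | Unit G2: $100 | Unit 4B: $150 | Unit 5A: $95

Equal tier: $210 ÷ 6 = $35 apiece.
Remainder $440 by floor area (total 31,230): Unit 1A 99.52 → $100; Unit 2B 28.85 → $30; Unit 3A 68.11 → $70; Unit G2 66.35 → $65; Unit 4B 116.71 → $115; Unit 5A 60.46 → $60.
Totals: Unit 1A $35 + $100 = $135; Unit 2B $35 + $30 = $65; Unit 3A $35 + $70 = $105; Unit G2 $35 + $65 = $100; Unit 4B $35 + $115 = $150; Unit 5A $35 + $60 = $95.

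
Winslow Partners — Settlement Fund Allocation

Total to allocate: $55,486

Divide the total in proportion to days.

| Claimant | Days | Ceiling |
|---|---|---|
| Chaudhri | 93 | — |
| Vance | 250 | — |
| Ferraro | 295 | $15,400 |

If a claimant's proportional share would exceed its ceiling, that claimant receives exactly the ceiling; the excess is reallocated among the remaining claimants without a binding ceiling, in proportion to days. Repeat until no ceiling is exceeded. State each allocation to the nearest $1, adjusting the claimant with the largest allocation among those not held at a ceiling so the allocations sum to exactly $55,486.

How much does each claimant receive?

Total days = 638.
Unconstrained shares: Chaudhri 8,088.08; Vance 21,742.16; Ferraro 25,655.75.
Held at cap: Ferraro ($15,400); balance $40,086 reallocated over remaining days 343.
Redistributed shares: Chaudhri 10,868.80 → $10,869; Vance 29,217.20 → $29,217.

Chaudhri: $10,869; Vance: $29,217; Ferraro: $15,400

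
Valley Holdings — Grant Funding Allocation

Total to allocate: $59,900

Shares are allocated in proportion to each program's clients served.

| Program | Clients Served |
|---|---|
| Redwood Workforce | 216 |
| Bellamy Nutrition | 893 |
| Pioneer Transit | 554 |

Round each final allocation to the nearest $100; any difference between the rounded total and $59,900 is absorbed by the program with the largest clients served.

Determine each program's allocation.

Redwood Workforce: $7,800 · Bellamy Nutrition: $32,100 · Pioneer Transit: $20,000

Clients served total: 1,663.
Proportional shares: Redwood Workforce 216/1,663 × $59,900 = 7,780.16; Bellamy Nutrition 893/1,663 × $59,900 = 32,165.18; Pioneer Transit 554/1,663 × $59,900 = 19,954.66.
At nearest $100: Redwood Workforce $7,800; Bellamy Nutrition $32,200; Pioneer Transit $20,000. Sum = $60,000.
Difference $59,900 − $60,000 = −$100 applied to largest clients served (Bellamy Nutrition): Bellamy Nutrition becomes $32,100.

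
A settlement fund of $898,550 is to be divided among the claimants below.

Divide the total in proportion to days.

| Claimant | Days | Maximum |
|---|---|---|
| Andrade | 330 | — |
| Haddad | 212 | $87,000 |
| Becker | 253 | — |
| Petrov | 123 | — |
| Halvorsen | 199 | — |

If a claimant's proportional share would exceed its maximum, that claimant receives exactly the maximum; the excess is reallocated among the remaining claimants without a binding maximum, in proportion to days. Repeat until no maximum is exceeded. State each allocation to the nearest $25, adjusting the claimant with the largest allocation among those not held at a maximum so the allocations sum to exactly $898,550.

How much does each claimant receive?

Andrade: $295,925; Haddad: $87,000; Becker: $226,875; Petrov: $110,300; Halvorsen: $178,450

Total days = 1,117.
Proportional shares (ignoring caps): Andrade 265,462.40; Haddad 170,539.48; Becker 203,521.17; Petrov 98,945.08; Halvorsen 160,081.87.
Held at cap: Haddad ($87,000); remaining pool $811,550 reallocated over remaining days 905.
Redistributed shares: Andrade 295,924.31 → $295,925; Becker 226,875.30 → $226,875; Petrov 110,299.06 → $110,300; Halvorsen 178,451.33 → $178,450.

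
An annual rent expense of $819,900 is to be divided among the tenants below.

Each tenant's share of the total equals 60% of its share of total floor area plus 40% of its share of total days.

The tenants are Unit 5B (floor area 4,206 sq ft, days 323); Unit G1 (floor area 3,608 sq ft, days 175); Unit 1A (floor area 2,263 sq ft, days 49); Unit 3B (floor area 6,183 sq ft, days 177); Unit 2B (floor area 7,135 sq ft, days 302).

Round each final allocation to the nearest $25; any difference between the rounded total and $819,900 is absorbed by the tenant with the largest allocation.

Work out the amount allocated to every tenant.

Totals — floor area 23,395, days 1,026.
Composite weights (60% floor area + 40% days): Unit 5B 0.2338; Unit G1 0.1608; Unit 1A 0.0771; Unit 3B 0.2276; Unit 2B 0.3007.
Raw shares: Unit 5B 191,688.63; Unit G1 131,806.07; Unit 1A 63,248.20; Unit 3B 186,591.36; Unit 2B 246,565.75.
Rounded to nearest $25: Unit 5B $191,700; Unit G1 $131,800; Unit 1A $63,250; Unit 3B $186,600; Unit 2B $246,575. Sum = $819,925.
Difference $819,900 − $819,925 = −$25 applied to largest allocation (Unit 2B): Unit 2B becomes $246,550.

Unit 5B: $191,700 · Unit G1: $131,800 · Unit 1A: $63,250 · Unit 3B: $186,600 · Unit 2B: $246,550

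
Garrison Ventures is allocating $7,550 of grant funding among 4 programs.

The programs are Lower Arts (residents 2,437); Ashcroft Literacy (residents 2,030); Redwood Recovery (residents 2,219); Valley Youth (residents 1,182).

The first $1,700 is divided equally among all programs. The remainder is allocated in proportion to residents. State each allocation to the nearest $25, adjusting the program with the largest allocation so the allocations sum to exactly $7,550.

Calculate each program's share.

$1,700 shared equally gives $425 per program.
Remainder $5,850 by residents (total 7,868): Lower Arts 1,811.95 → $1,800; Ashcroft Literacy 1,509.34 → $1,500; Redwood Recovery 1,649.87 → $1,650; Valley Youth 878.84 → $875.
Rounding difference +$25 on remainder applied to Lower Arts.
Totals: Lower Arts $425 + $1,825 = $2,250; Ashcroft Literacy $425 + $1,500 = $1,925; Redwood Recovery $425 + $1,650 = $2,075; Valley Youth $425 + $875 = $1,300.

Lower Arts: $2,250 | Ashcroft Literacy: $1,925 | Redwood Recovery: $2,075 | Valley Youth: $1,300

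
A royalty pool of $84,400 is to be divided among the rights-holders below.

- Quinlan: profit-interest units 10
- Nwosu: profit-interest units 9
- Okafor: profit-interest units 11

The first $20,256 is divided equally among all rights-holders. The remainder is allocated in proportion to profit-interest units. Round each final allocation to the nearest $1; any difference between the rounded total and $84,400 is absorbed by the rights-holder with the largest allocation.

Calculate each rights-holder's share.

First tranche $20,256 split equally: $6,752 each.
Remainder $64,144 by profit-interest units (total 30): Quinlan 21,381.33 → $21,381; Nwosu 19,243.20 → $19,243; Okafor 23,519.47 → $23,519.
Rounding difference +$1 on remainder applied to Okafor.
Totals: Quinlan $6,752 + $21,381 = $28,133; Nwosu $6,752 + $19,243 = $25,995; Okafor $6,752 + $23,520 = $30,272.

Quinlan: $28,133 · Nwosu: $25,995 · Okafor: $30,272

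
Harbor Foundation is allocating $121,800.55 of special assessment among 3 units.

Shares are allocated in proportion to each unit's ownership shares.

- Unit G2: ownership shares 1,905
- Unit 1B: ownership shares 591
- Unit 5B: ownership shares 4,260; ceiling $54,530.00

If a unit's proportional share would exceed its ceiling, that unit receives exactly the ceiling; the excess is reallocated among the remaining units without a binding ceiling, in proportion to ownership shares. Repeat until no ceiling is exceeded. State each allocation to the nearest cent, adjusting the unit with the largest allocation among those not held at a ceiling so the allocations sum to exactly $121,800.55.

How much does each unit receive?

Total ownership shares = 6,756.
Pro-rata shares before constraints: Unit G2 34,344.2936; Unit 1B 10,654.8438; Unit 5B 76,801.4125.
Held at cap: Unit 5B ($54,530.00); remaining pool $67,270.55 reallocated over remaining ownership shares 2,496.
Remaining shares: Unit G2 51,342.3068 → $51,342.31; Unit 1B 15,928.2432 → $15,928.24.

Unit G2: $51,342.31 · Unit 1B: $15,928.24 · Unit 5B: $54,530.00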